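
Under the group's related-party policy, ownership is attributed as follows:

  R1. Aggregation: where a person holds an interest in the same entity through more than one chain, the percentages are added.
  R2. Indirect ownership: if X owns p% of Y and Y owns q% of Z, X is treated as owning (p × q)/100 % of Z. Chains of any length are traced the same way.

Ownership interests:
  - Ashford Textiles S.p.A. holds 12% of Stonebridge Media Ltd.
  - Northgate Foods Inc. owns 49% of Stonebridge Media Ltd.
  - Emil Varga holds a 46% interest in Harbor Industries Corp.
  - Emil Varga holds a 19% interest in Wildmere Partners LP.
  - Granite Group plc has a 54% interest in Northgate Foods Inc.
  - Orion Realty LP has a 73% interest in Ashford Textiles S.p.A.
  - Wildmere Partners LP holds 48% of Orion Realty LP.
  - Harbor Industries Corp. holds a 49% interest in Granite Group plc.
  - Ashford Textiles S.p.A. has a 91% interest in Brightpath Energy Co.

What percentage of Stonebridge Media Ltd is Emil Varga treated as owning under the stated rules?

Chain via Wildmere Partners LP → Orion Realty LP → Ashford Textiles S.p.A. (R2): 19% × 48% × 73% × 12% = 0.798912% of Stonebridge Media Ltd.
Chain via Harbor Industries Corp. → Granite Group plc → Northgate Foods Inc. (R2): 46% × 49% × 54% × 49% = 5.964084% of Stonebridge Media Ltd.
Aggregating (R1): 0.798912% + 5.964084% = 6.762996%.

6.762996%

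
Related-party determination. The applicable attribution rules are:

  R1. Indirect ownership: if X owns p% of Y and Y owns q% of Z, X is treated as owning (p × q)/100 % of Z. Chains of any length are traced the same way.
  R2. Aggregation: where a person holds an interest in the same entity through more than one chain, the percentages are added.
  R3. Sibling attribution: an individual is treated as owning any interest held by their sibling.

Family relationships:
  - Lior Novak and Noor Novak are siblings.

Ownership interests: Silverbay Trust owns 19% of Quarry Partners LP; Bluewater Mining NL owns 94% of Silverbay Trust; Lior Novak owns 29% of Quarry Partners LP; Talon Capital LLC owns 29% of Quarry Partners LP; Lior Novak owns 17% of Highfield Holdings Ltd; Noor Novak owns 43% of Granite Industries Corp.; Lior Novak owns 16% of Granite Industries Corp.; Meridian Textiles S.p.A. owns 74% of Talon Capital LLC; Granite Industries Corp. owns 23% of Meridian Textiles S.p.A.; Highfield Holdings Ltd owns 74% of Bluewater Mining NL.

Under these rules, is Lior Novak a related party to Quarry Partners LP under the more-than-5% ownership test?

By sibling attribution (R3), Lior Novak is treated as also owning Noor Novak's interest in Granite Industries Corp, giving 16% + 43% = 59%.
Chain via Highfield Holdings Ltd → Bluewater Mining NL → Silverbay Trust (R1): 17% × 74% × 94% × 19% = 2.246788% of Quarry Partners LP.
Chain via Granite Industries Corp. → Meridian Textiles S.p.A. → Talon Capital LLC (R1): 59% × 23% × 74% × 29% = 2.912122% of Quarry Partners LP.
Direct interest in Quarry Partners LP: 29%.
Aggregating (R2): 2.246788% + 2.912122% + 29% = 34.15891%.
34.15891% exceeds the 5% threshold, so Lior is a related party to Quarry Partners LP.

Yes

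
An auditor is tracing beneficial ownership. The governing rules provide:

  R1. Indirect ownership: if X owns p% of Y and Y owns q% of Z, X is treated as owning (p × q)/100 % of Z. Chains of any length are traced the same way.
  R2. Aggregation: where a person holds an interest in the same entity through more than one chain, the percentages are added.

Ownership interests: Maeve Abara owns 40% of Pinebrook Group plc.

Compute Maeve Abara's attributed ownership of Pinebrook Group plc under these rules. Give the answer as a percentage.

40%

Direct interest in Pinebrook Group plc: 40%.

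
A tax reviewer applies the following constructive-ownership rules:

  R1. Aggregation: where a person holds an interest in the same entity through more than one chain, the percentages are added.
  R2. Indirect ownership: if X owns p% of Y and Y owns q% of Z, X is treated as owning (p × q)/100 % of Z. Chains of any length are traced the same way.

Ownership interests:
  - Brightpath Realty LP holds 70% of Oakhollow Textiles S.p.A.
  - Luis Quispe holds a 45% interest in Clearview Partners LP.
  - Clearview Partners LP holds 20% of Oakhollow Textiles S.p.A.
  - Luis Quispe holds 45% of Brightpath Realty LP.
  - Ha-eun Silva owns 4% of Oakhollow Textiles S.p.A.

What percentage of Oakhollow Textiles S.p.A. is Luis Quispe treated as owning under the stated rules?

40.5%

Chain via Clearview Partners LP (R2): 45% × 20% = 9% of Oakhollow Textiles S.p.A.
Chain via Brightpath Realty LP (R2): 45% × 70% = 31.5% of Oakhollow Textiles S.p.A.
Aggregating (R1): 9% + 31.5% = 40.5%.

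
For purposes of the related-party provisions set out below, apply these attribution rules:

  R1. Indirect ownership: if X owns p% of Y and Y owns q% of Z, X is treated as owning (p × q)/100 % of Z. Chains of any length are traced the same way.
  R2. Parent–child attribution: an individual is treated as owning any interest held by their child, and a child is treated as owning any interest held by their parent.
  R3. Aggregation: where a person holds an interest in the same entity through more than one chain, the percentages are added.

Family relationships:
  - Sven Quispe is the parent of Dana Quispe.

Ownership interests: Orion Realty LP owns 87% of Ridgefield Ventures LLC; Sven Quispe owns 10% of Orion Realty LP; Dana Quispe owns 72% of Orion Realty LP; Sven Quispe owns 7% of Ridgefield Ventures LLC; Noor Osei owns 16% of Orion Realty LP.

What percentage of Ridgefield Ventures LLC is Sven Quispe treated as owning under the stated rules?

By parent–child attribution (R2), Sven Quispe is treated as also owning Dana Quispe's interest in Orion Realty LP, giving 10% + 72% = 82%.
Chain via Orion Realty LP (R1): 82% × 87% = 71.34% of Ridgefield Ventures LLC.
Direct interest in Ridgefield Ventures LLC: 7%.
Aggregating (R3): 71.34% + 7% = 78.34%.

78.34%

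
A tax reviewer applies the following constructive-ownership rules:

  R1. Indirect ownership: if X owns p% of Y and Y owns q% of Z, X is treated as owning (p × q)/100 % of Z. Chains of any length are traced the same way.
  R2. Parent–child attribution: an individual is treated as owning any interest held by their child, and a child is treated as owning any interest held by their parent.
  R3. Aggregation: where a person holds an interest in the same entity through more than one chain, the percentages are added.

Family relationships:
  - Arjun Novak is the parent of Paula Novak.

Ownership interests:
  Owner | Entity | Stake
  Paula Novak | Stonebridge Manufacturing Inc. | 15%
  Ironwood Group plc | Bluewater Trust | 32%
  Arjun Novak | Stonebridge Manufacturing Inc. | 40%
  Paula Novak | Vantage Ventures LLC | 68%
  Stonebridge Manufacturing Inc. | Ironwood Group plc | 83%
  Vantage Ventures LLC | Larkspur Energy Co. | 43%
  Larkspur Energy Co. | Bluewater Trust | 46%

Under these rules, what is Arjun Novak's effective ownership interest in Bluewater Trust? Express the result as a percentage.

28.0584%

By parent–child attribution (R2), Arjun Novak is treated as also owning Paula Novak's interest in Stonebridge Manufacturing Inc, giving 40% + 15% = 55%.
By parent–child attribution (R2), Arjun Novak is treated as owning Paula Novak's 68% interest in Vantage Ventures LLC.
Chain via Stonebridge Manufacturing Inc. → Ironwood Group plc (R1): 55% × 83% × 32% = 14.608% of Bluewater Trust.
Chain via Vantage Ventures LLC → Larkspur Energy Co. (R1): 68% × 43% × 46% = 13.4504% of Bluewater Trust.
Aggregating (R3): 14.608% + 13.4504% = 28.0584%.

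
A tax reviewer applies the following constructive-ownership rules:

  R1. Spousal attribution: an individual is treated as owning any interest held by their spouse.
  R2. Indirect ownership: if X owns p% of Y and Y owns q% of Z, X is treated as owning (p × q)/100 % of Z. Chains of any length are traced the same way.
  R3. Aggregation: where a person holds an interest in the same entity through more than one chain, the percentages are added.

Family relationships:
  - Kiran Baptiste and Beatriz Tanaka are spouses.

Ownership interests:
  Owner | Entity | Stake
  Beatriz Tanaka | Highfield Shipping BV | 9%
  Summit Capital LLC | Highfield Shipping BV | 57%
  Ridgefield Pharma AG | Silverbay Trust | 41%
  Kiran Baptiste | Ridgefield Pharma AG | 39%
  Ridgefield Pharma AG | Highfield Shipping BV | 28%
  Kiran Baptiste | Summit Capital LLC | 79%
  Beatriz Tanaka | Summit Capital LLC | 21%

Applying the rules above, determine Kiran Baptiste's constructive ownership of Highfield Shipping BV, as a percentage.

By spousal attribution (R1), Kiran Baptiste is treated as also owning Beatriz Tanaka's interest in Summit Capital LLC, giving 79% + 21% = 100%.
By spousal attribution (R1), Kiran Baptiste is treated as owning Beatriz Tanaka's 9% interest in Highfield Shipping BV.
Chain via Ridgefield Pharma AG (R2): 39% × 28% = 10.92% of Highfield Shipping BV.
Chain via Summit Capital LLC (R2): 100% × 57% = 57% of Highfield Shipping BV.
Direct interest in Highfield Shipping BV: 9%.
Aggregating (R3): 10.92% + 57% + 9% = 76.92%.

76.92%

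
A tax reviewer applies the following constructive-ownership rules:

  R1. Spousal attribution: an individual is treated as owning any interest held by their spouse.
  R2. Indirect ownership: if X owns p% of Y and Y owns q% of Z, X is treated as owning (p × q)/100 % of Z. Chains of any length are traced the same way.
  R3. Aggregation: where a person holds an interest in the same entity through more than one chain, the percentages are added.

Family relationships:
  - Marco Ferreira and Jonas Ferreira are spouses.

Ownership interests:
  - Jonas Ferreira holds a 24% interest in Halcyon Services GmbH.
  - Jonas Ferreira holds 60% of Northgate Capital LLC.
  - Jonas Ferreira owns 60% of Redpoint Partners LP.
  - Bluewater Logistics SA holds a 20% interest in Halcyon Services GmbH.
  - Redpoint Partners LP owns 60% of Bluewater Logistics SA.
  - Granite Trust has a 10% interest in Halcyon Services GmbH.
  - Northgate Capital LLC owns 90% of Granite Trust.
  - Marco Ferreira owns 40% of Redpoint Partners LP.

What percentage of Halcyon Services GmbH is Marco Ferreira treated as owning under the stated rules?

By spousal attribution (R1), Marco Ferreira is treated as also owning Jonas Ferreira's interest in Redpoint Partners LP, giving 40% + 60% = 100%.
By spousal attribution (R1), Marco Ferreira is treated as owning Jonas Ferreira's 60% interest in Northgate Capital LLC.
By spousal attribution (R1), Marco Ferreira is treated as owning Jonas Ferreira's 24% interest in Halcyon Services GmbH.
Chain via Redpoint Partners LP → Bluewater Logistics SA (R2): 100% × 60% × 20% = 12% of Halcyon Services GmbH.
Chain via Northgate Capital LLC → Granite Trust (R2): 60% × 90% × 10% = 5.4% of Halcyon Services GmbH.
Direct interest in Halcyon Services GmbH: 24%.
Aggregating (R3): 12% + 5.4% + 24% = 41.4%.

41.4%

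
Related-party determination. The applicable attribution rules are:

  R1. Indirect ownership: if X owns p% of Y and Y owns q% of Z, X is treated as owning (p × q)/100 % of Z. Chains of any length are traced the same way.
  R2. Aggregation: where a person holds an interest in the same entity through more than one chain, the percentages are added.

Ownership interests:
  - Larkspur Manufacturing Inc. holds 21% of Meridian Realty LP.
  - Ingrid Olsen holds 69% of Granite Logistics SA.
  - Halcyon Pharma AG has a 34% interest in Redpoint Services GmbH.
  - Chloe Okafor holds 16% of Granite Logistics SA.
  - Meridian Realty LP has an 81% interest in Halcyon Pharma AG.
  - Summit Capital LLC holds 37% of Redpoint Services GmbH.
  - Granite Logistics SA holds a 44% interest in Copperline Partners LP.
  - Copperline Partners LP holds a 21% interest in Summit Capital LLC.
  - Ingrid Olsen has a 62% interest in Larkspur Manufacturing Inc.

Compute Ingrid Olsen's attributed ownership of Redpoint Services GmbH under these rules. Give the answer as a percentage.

5.94468%

Chain via Larkspur Manufacturing Inc. → Meridian Realty LP → Halcyon Pharma AG (R1): 62% × 21% × 81% × 34% = 3.585708% of Redpoint Services GmbH.
Chain via Granite Logistics SA → Copperline Partners LP → Summit Capital LLC (R1): 69% × 44% × 21% × 37% = 2.358972% of Redpoint Services GmbH.
Aggregating (R2): 3.585708% + 2.358972% = 5.94468%.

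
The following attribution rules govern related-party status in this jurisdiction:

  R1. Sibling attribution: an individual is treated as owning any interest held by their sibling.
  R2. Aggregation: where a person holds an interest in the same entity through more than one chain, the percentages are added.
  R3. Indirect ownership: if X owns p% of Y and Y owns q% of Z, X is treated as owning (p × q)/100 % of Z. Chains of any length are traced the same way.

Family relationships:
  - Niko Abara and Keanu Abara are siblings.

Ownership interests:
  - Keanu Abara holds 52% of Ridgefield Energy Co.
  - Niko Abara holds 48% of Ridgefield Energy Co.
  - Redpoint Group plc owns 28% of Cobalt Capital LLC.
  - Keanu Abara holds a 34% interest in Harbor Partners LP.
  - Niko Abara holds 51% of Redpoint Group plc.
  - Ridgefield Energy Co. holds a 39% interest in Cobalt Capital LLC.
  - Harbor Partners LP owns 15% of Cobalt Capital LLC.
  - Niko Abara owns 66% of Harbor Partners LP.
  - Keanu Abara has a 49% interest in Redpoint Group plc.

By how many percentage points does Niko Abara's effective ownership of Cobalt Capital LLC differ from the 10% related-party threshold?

72

By sibling attribution (R1), Niko Abara is treated as also owning Keanu Abara's interest in Redpoint Group plc, giving 51% + 49% = 100%.
By sibling attribution (R1), Niko Abara is treated as also owning Keanu Abara's interest in Ridgefield Energy Co, giving 48% + 52% = 100%.
By sibling attribution (R1), Niko Abara is treated as also owning Keanu Abara's interest in Harbor Partners LP, giving 66% + 34% = 100%.
Chain via Redpoint Group plc (R3): 100% × 28% = 28% of Cobalt Capital LLC.
Chain via Ridgefield Energy Co. (R3): 100% × 39% = 39% of Cobalt Capital LLC.
Chain via Harbor Partners LP (R3): 100% × 15% = 15% of Cobalt Capital LLC.
Aggregating (R2): 28% + 39% + 15% = 82%.
82% exceeds the 10% threshold by 72 percentage points.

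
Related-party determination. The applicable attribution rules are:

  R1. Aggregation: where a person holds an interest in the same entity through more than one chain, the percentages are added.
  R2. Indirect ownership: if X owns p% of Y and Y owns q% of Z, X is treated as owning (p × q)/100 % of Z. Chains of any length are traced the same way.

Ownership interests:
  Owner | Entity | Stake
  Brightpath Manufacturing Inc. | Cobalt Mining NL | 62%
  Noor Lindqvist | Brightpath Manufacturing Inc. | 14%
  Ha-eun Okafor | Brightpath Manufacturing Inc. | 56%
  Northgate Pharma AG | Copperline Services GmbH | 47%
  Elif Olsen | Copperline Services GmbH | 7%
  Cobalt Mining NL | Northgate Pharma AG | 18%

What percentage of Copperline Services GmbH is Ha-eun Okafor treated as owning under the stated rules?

Chain via Brightpath Manufacturing Inc. → Cobalt Mining NL → Northgate Pharma AG (R2): 56% × 62% × 18% × 47% = 2.937312% of Copperline Services GmbH.

2.937312%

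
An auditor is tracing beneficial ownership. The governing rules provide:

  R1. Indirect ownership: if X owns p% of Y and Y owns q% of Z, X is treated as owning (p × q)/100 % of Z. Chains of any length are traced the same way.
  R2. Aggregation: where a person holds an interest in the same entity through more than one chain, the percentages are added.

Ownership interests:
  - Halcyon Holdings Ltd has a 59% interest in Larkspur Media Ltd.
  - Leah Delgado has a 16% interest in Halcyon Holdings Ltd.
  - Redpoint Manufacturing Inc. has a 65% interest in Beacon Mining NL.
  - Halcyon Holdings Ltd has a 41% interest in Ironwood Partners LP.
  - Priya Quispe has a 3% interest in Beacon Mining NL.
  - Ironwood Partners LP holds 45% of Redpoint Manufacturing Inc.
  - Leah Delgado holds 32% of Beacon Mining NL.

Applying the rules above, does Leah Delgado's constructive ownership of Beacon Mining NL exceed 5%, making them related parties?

Chain via Halcyon Holdings Ltd → Ironwood Partners LP → Redpoint Manufacturing Inc. (R1): 16% × 41% × 45% × 65% = 1.9188% of Beacon Mining NL.
Direct interest in Beacon Mining NL: 32%.
Aggregating (R2): 1.9188% + 32% = 33.9188%.
33.9188% exceeds the 5% threshold, so Leah is a related party to Beacon Mining NL.

Yes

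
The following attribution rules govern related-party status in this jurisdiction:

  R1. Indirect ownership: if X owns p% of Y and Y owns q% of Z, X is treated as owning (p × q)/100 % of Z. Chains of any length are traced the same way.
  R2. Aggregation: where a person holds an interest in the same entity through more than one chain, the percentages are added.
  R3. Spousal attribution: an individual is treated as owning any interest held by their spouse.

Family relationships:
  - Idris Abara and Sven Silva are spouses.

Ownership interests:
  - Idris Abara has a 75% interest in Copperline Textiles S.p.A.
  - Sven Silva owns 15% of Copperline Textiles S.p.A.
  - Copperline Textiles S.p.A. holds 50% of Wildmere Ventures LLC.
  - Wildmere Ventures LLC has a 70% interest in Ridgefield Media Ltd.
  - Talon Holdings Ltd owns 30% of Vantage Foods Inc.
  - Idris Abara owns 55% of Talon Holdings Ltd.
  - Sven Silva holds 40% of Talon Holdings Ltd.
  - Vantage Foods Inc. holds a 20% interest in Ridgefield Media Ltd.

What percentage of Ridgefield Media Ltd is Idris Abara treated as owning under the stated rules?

37.2%

By spousal attribution (R3), Idris Abara is treated as also owning Sven Silva's interest in Copperline Textiles S.p.A, giving 75% + 15% = 90%.
By spousal attribution (R3), Idris Abara is treated as also owning Sven Silva's interest in Talon Holdings Ltd, giving 55% + 40% = 95%.
Chain via Copperline Textiles S.p.A. → Wildmere Ventures LLC (R1): 90% × 50% × 70% = 31.5% of Ridgefield Media Ltd.
Chain via Talon Holdings Ltd → Vantage Foods Inc. (R1): 95% × 30% × 20% = 5.7% of Ridgefield Media Ltd.
Aggregating (R2): 31.5% + 5.7% = 37.2%.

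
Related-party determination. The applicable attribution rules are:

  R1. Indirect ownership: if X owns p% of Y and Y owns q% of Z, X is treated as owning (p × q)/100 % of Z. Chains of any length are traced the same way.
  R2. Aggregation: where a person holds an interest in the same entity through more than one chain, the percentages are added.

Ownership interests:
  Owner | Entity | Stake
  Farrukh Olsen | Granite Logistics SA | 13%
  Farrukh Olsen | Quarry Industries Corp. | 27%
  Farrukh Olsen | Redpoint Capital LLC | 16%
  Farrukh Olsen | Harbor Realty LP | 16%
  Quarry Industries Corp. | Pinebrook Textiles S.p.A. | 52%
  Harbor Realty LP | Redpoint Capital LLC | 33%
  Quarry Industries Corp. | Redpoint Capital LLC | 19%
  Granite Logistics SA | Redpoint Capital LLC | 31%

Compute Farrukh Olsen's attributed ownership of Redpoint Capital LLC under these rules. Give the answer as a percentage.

Chain via Quarry Industries Corp. (R1): 27% × 19% = 5.13% of Redpoint Capital LLC.
Chain via Granite Logistics SA (R1): 13% × 31% = 4.03% of Redpoint Capital LLC.
Chain via Harbor Realty LP (R1): 16% × 33% = 5.28% of Redpoint Capital LLC.
Direct interest in Redpoint Capital LLC: 16%.
Aggregating (R2): 5.13% + 4.03% + 5.28% + 16% = 30.44%.

30.44%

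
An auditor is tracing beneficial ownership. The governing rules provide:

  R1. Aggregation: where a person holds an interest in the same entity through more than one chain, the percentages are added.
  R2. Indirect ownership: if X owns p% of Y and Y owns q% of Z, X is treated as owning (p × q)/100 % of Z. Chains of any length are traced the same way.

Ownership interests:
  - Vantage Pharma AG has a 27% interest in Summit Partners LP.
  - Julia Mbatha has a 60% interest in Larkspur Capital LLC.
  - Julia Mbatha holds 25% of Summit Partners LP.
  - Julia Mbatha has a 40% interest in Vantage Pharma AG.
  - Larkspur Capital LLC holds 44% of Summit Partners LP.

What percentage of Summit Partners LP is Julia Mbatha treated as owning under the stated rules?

62.2%

Chain via Vantage Pharma AG (R2): 40% × 27% = 10.8% of Summit Partners LP.
Chain via Larkspur Capital LLC (R2): 60% × 44% = 26.4% of Summit Partners LP.
Direct interest in Summit Partners LP: 25%.
Aggregating (R1): 10.8% + 26.4% + 25% = 62.2%.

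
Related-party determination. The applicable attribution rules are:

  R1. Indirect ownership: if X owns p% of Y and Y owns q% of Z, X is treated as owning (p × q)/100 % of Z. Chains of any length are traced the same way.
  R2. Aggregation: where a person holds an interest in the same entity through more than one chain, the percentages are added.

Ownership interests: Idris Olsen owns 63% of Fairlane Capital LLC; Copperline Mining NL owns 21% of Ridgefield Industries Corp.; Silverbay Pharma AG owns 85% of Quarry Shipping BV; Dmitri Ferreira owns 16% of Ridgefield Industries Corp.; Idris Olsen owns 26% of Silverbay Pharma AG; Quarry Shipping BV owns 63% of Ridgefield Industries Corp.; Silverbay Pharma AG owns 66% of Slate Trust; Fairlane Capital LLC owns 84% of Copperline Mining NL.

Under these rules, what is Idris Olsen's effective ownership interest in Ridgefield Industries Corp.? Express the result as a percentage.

Chain via Silverbay Pharma AG → Quarry Shipping BV (R1): 26% × 85% × 63% = 13.923% of Ridgefield Industries Corp.
Chain via Fairlane Capital LLC → Copperline Mining NL (R1): 63% × 84% × 21% = 11.1132% of Ridgefield Industries Corp.
Aggregating (R2): 13.923% + 11.1132% = 25.0362%.

25.0362%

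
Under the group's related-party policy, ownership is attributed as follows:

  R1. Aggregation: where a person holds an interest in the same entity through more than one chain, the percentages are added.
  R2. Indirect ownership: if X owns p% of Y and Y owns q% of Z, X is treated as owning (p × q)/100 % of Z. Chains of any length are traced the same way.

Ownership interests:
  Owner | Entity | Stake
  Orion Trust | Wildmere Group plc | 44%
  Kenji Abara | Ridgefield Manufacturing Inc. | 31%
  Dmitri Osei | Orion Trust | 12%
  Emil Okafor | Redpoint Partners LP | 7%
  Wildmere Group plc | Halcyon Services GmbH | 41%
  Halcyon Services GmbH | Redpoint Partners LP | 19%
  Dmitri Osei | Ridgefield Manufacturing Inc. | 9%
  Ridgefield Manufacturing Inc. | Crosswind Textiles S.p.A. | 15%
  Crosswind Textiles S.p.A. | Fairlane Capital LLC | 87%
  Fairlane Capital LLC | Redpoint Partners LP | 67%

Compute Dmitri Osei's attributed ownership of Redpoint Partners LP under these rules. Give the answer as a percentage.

Chain via Orion Trust → Wildmere Group plc → Halcyon Services GmbH (R2): 12% × 44% × 41% × 19% = 0.411312% of Redpoint Partners LP.
Chain via Ridgefield Manufacturing Inc. → Crosswind Textiles S.p.A. → Fairlane Capital LLC (R2): 9% × 15% × 87% × 67% = 0.786915% of Redpoint Partners LP.
Aggregating (R1): 0.411312% + 0.786915% = 1.198227%.

1.198227%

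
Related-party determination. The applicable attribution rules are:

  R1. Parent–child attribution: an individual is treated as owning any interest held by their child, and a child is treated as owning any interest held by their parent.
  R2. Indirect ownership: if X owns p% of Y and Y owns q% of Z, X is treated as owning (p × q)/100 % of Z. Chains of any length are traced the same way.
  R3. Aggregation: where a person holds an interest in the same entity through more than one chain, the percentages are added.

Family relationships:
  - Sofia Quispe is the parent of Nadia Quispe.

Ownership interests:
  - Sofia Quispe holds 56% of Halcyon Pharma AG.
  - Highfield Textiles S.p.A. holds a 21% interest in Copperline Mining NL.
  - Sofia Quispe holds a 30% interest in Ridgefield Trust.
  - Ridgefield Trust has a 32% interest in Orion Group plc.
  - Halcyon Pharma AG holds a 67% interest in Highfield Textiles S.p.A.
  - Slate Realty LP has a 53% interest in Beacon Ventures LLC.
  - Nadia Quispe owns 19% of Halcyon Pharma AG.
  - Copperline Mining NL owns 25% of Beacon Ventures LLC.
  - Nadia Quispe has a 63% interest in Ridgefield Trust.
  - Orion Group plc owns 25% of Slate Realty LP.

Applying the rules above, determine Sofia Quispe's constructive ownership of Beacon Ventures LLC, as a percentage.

6.581325%

By parent–child attribution (R1), Sofia Quispe is treated as also owning Nadia Quispe's interest in Ridgefield Trust, giving 30% + 63% = 93%.
By parent–child attribution (R1), Sofia Quispe is treated as also owning Nadia Quispe's interest in Halcyon Pharma AG, giving 56% + 19% = 75%.
Chain via Ridgefield Trust → Orion Group plc → Slate Realty LP (R2): 93% × 32% × 25% × 53% = 3.9432% of Beacon Ventures LLC.
Chain via Halcyon Pharma AG → Highfield Textiles S.p.A. → Copperline Mining NL (R2): 75% × 67% × 21% × 25% = 2.638125% of Beacon Ventures LLC.
Aggregating (R3): 3.9432% + 2.638125% = 6.581325%.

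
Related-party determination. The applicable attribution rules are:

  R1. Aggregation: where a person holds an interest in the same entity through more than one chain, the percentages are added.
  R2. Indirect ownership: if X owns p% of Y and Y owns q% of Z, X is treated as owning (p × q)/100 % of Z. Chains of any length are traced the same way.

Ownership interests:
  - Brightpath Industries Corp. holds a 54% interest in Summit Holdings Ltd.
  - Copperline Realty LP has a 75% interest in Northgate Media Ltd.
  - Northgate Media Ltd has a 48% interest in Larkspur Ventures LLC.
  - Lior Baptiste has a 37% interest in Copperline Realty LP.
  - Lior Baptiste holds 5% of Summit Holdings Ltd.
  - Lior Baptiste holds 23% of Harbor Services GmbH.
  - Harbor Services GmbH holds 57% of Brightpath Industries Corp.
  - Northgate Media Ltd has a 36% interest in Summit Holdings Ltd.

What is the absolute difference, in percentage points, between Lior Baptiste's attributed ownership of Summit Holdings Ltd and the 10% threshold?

12.0694

Chain via Harbor Services GmbH → Brightpath Industries Corp. (R2): 23% × 57% × 54% = 7.0794% of Summit Holdings Ltd.
Chain via Copperline Realty LP → Northgate Media Ltd (R2): 37% × 75% × 36% = 9.99% of Summit Holdings Ltd.
Direct interest in Summit Holdings Ltd: 5%.
Aggregating (R1): 7.0794% + 9.99% + 5% = 22.0694%.
22.0694% exceeds the 10% threshold by 12.0694 percentage points.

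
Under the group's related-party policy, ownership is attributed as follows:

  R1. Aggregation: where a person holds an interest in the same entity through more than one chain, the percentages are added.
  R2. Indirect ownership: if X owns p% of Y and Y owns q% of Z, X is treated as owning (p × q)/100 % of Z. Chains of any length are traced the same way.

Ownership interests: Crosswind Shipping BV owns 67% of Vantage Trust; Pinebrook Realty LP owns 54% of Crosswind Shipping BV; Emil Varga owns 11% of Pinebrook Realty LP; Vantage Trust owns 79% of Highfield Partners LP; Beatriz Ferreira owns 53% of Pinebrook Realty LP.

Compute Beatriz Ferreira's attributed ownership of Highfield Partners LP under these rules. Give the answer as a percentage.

15.148566%

Chain via Pinebrook Realty LP → Crosswind Shipping BV → Vantage Trust (R2): 53% × 54% × 67% × 79% = 15.148566% of Highfield Partners LP.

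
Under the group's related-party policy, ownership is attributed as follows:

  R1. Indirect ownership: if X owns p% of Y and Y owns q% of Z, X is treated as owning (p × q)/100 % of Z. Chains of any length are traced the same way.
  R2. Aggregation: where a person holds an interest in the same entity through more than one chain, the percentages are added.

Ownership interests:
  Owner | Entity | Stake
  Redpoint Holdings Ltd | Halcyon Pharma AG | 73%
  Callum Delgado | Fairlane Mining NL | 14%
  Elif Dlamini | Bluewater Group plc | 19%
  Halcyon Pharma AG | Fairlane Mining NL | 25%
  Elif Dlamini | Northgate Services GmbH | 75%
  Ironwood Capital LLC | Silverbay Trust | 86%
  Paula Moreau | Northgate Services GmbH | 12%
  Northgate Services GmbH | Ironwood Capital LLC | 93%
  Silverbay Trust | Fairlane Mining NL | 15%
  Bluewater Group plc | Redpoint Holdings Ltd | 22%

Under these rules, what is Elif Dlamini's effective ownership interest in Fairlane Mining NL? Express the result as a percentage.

Chain via Northgate Services GmbH → Ironwood Capital LLC → Silverbay Trust (R1): 75% × 93% × 86% × 15% = 8.99775% of Fairlane Mining NL.
Chain via Bluewater Group plc → Redpoint Holdings Ltd → Halcyon Pharma AG (R1): 19% × 22% × 73% × 25% = 0.76285% of Fairlane Mining NL.
Aggregating (R2): 8.99775% + 0.76285% = 9.7606%.

9.7606%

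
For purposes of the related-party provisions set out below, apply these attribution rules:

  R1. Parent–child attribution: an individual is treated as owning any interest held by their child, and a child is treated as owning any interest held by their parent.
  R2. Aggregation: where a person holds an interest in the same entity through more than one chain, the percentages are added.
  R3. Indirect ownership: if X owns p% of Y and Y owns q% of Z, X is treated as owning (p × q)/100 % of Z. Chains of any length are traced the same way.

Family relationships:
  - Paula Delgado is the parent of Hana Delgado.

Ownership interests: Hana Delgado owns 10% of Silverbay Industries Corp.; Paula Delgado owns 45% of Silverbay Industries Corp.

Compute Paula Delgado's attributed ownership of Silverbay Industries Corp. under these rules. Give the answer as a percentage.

55%

By parent–child attribution (R1), Paula Delgado is treated as also owning Hana Delgado's interest in Silverbay Industries Corp, giving 45% + 10% = 55%.
Direct interest in Silverbay Industries Corp: 55%.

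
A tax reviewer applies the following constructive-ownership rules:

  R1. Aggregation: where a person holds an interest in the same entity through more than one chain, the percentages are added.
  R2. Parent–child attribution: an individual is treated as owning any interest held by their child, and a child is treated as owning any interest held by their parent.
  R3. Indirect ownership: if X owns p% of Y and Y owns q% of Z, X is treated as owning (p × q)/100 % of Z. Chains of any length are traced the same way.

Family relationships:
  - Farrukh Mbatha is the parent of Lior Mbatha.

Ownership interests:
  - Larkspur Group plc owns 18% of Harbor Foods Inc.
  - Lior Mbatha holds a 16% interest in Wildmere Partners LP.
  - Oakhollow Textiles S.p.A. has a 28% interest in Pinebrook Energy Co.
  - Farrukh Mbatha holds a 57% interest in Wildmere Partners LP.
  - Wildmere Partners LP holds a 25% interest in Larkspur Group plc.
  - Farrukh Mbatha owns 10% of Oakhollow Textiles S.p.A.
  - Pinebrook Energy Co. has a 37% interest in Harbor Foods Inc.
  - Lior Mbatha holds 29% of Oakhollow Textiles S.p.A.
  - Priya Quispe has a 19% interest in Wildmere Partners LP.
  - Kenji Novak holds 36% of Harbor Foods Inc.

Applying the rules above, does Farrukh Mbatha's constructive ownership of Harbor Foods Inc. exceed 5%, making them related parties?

Yes

By parent–child attribution (R2), Farrukh Mbatha is treated as also owning Lior Mbatha's interest in Wildmere Partners LP, giving 57% + 16% = 73%.
By parent–child attribution (R2), Farrukh Mbatha is treated as also owning Lior Mbatha's interest in Oakhollow Textiles S.p.A, giving 10% + 29% = 39%.
Chain via Wildmere Partners LP → Larkspur Group plc (R3): 73% × 25% × 18% = 3.285% of Harbor Foods Inc.
Chain via Oakhollow Textiles S.p.A. → Pinebrook Energy Co. (R3): 39% × 28% × 37% = 4.0404% of Harbor Foods Inc.
Aggregating (R1): 3.285% + 4.0404% = 7.3254%.
7.3254% exceeds the 5% threshold, so Farrukh is a related party to Harbor Foods Inc.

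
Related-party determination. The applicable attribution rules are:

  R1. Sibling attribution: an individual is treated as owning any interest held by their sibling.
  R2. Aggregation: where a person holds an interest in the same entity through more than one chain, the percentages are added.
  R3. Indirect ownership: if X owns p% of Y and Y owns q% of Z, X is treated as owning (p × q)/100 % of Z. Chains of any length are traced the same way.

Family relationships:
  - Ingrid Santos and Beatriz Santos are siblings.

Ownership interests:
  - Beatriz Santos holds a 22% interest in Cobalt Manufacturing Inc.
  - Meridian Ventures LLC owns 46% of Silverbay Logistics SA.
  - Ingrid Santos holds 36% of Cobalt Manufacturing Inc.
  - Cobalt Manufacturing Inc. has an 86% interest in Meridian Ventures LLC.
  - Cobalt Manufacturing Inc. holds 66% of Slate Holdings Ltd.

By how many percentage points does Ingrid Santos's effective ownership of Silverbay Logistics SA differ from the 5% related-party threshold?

By sibling attribution (R1), Ingrid Santos is treated as also owning Beatriz Santos's interest in Cobalt Manufacturing Inc, giving 36% + 22% = 58%.
Chain via Cobalt Manufacturing Inc. → Meridian Ventures LLC (R3): 58% × 86% × 46% = 22.9448% of Silverbay Logistics SA.
22.9448% exceeds the 5% threshold by 17.9448 percentage points.

17.9448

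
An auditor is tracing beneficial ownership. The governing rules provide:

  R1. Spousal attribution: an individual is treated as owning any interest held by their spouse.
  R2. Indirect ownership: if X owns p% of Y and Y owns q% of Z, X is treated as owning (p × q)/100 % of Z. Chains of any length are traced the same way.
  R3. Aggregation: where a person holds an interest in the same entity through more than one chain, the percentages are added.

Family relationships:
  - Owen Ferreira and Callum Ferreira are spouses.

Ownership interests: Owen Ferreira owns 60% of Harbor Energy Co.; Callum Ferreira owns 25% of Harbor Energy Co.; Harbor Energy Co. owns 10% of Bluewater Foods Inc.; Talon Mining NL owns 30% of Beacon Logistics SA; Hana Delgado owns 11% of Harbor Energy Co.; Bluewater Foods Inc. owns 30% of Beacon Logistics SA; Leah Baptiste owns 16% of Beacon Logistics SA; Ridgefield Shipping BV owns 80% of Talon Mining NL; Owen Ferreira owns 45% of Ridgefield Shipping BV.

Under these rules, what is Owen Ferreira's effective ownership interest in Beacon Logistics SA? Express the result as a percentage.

By spousal attribution (R1), Owen Ferreira is treated as also owning Callum Ferreira's interest in Harbor Energy Co, giving 60% + 25% = 85%.
Chain via Harbor Energy Co. → Bluewater Foods Inc. (R2): 85% × 10% × 30% = 2.55% of Beacon Logistics SA.
Chain via Ridgefield Shipping BV → Talon Mining NL (R2): 45% × 80% × 30% = 10.8% of Beacon Logistics SA.
Aggregating (R3): 2.55% + 10.8% = 13.35%.

13.35%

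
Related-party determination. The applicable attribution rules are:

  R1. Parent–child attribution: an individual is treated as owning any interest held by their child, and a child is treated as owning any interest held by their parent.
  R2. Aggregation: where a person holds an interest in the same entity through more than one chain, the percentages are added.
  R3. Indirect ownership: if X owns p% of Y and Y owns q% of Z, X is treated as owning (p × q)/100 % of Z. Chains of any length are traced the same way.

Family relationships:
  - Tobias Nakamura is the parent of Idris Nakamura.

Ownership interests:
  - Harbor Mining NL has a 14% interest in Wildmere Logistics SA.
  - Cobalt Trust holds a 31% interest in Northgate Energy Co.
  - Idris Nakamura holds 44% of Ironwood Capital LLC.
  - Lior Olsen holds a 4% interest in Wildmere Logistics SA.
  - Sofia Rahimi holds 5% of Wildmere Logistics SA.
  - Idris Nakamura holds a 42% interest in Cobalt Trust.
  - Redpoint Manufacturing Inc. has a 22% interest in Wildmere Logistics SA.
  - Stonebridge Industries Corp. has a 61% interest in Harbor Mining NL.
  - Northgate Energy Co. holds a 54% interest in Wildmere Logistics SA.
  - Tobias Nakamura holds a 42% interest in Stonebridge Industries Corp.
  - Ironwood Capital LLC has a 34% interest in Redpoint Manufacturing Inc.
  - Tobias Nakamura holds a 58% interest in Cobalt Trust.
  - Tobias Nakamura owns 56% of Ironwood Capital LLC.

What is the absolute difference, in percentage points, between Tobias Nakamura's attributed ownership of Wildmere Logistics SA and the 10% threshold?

17.8068

By parent–child attribution (R1), Tobias Nakamura is treated as also owning Idris Nakamura's interest in Cobalt Trust, giving 58% + 42% = 100%.
By parent–child attribution (R1), Tobias Nakamura is treated as also owning Idris Nakamura's interest in Ironwood Capital LLC, giving 56% + 44% = 100%.
Chain via Stonebridge Industries Corp. → Harbor Mining NL (R3): 42% × 61% × 14% = 3.5868% of Wildmere Logistics SA.
Chain via Cobalt Trust → Northgate Energy Co. (R3): 100% × 31% × 54% = 16.74% of Wildmere Logistics SA.
Chain via Ironwood Capital LLC → Redpoint Manufacturing Inc. (R3): 100% × 34% × 22% = 7.48% of Wildmere Logistics SA.
Aggregating (R2): 3.5868% + 16.74% + 7.48% = 27.8068%.
27.8068% exceeds the 10% threshold by 17.8068 percentage points.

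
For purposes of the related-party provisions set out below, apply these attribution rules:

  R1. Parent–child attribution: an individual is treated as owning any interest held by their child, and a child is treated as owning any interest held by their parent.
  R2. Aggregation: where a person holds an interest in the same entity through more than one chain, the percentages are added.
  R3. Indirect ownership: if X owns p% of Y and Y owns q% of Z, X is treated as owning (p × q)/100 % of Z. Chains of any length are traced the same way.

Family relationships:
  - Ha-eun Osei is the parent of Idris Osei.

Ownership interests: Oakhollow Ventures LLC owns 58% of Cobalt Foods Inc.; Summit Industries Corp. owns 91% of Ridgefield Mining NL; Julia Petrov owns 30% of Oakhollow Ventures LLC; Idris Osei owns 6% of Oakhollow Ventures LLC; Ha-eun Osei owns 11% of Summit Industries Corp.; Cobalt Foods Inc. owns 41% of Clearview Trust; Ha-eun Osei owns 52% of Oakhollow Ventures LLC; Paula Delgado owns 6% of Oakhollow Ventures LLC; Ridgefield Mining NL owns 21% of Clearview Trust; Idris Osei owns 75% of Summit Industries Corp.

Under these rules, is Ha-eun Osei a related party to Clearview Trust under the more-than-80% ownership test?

By parent–child attribution (R1), Ha-eun Osei is treated as also owning Idris Osei's interest in Summit Industries Corp, giving 11% + 75% = 86%.
By parent–child attribution (R1), Ha-eun Osei is treated as also owning Idris Osei's interest in Oakhollow Ventures LLC, giving 52% + 6% = 58%.
Chain via Summit Industries Corp. → Ridgefield Mining NL (R3): 86% × 91% × 21% = 16.4346% of Clearview Trust.
Chain via Oakhollow Ventures LLC → Cobalt Foods Inc. (R3): 58% × 58% × 41% = 13.7924% of Clearview Trust.
Aggregating (R2): 16.4346% + 13.7924% = 30.227%.
30.227% does not exceed the 80% threshold, so Ha-eun is not a related party to Clearview Trust.

No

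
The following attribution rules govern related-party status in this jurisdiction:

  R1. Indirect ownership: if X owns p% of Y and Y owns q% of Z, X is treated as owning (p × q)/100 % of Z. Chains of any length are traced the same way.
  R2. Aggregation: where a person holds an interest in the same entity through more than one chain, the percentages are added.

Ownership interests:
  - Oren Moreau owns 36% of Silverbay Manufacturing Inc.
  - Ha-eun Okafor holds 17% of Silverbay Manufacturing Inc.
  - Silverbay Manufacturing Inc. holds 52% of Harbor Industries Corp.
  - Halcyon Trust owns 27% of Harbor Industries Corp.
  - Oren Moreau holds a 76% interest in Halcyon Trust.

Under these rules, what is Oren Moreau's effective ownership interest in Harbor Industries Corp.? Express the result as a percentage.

Chain via Silverbay Manufacturing Inc. (R1): 36% × 52% = 18.72% of Harbor Industries Corp.
Chain via Halcyon Trust (R1): 76% × 27% = 20.52% of Harbor Industries Corp.
Aggregating (R2): 18.72% + 20.52% = 39.24%.

39.24%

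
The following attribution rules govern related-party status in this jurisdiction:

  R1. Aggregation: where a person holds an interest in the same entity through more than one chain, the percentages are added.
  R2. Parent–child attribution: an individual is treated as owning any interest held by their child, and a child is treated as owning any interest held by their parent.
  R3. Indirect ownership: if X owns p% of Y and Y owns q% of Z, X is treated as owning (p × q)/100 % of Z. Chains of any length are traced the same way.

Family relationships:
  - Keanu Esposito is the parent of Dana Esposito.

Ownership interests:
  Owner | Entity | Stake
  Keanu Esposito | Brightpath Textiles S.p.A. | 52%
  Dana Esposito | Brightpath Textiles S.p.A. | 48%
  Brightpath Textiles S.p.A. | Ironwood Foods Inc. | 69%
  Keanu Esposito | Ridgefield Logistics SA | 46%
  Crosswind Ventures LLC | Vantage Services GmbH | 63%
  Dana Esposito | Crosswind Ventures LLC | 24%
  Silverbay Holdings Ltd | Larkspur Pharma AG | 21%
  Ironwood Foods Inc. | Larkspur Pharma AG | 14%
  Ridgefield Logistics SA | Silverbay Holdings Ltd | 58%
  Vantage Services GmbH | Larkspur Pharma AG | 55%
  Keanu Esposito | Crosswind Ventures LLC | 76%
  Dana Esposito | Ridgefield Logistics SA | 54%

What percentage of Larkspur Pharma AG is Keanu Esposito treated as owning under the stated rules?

56.49%

By parent–child attribution (R2), Keanu Esposito is treated as also owning Dana Esposito's interest in Crosswind Ventures LLC, giving 76% + 24% = 100%.
By parent–child attribution (R2), Keanu Esposito is treated as also owning Dana Esposito's interest in Ridgefield Logistics SA, giving 46% + 54% = 100%.
By parent–child attribution (R2), Keanu Esposito is treated as also owning Dana Esposito's interest in Brightpath Textiles S.p.A, giving 52% + 48% = 100%.
Chain via Crosswind Ventures LLC → Vantage Services GmbH (R3): 100% × 63% × 55% = 34.65% of Larkspur Pharma AG.
Chain via Ridgefield Logistics SA → Silverbay Holdings Ltd (R3): 100% × 58% × 21% = 12.18% of Larkspur Pharma AG.
Chain via Brightpath Textiles S.p.A. → Ironwood Foods Inc. (R3): 100% × 69% × 14% = 9.66% of Larkspur Pharma AG.
Aggregating (R1): 34.65% + 12.18% + 9.66% = 56.49%.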